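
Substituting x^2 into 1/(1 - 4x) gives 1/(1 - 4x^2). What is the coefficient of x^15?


Since 1/(1 - 4x^2) only has even powers of x,
the coefficient of x^15 (odd) is 0.

0


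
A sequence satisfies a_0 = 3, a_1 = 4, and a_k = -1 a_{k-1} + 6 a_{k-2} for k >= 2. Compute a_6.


The characteristic equation is t^2 + 1 t - 6 = 0, with roots r_1 = 2 and r_2 = -3 (so c_1 = r_1 + r_2, c_2 = -r_1 r_2 as required).
One can use the closed form a_n = A r_1^n + B r_2^n, but direct iteration is more reliable:
a_0 = 3, a_1 = 4, a_2 = 14, a_3 = 10, a_4 = 74, a_5 = -14, a_6 = 458.
So a_6 = 458.

458


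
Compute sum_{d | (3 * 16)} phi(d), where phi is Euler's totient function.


First, 3 * 16 = 48. One classical identity is sum_{d | n} phi(d) = n (each k in [1, n] has a unique gcd with n, and among the k's with gcd(k, n) = n/d there are phi(d) of them). So the sum equals 48. We also verify directly:
Divisors of 48: 1, 2, 3, 4, 6, 8, 12, 16, 24, 48.
phi values: 1, 1, 2, 2, 2, 4, 4, 8, 8, 16.
Sum = 48.

48


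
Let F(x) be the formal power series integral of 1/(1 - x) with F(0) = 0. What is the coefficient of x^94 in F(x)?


1/(1 - x) = sum_{k>=0} x^k. Integrating termwise and using F(0) = 0 gives
F(x) = sum_{k>=0} x^(k+1) / (k+1) = sum_{m>=1} x^m / m = -ln(1 - x).
So the coefficient of x^94 is 1/94 = 1/94.

1/94


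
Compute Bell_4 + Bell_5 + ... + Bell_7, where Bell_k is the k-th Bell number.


Recall Bell_k counts set partitions of a k-set (with Bell_0 = 1 by convention).
Bell_4 through Bell_7: 15, 52, 203, 877
Sum = 15 + 52 + 203 + 877 = 1147.

1147


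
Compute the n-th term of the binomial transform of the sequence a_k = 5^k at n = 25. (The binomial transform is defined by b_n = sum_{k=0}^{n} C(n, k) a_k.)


With a_k = 5^k, b_n = sum_{k=0}^{n} C(n, k) 5^k = (1 + 5)^n by the binomial theorem.
For n = 25: (1 + 5)^25 = 6^25 = 28430288029929701376.

28430288029929701376


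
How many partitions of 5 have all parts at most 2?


Using the generating function (1-x)^(-1)(1-x^2)^(-1),
the coefficient of x^5 counts these restricted partitions.
Result = 3

3


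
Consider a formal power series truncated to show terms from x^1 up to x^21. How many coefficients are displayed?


From x^1 to x^21 inclusive, the count is 21 - 1 + 1 = 21.

21


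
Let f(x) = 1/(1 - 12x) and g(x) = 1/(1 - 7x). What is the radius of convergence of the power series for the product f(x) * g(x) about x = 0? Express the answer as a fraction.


The radius of 1/(1 - 12x) is 1/12 (nearest singularity at x = 1/12), and the radius of 1/(1 - 7x) is 1/7.
The product f(x)*g(x) = 1/((1 - 12x)(1 - 7x)) has singularities at both 1/12 and 1/7, so its radius of convergence is the distance to the nearest one:
min(1/12, 1/7) = 1/12.

1/12


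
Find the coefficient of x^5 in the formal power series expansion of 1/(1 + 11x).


Write 1/(1 + c x) = 1/(1 - (-c) x) and apply the geometric-series identity
1/(1 - y) = sum_{k>=0} y^k to get 1/(1 + c x) = sum_{k>=0} (-c)^k x^k.
So the coefficient of x^k is (-c)^k = (-1)^k * c^k.
Here c = 11 and k = 5:
(-11)^5 = -1 * 161051 = -161051

-161051


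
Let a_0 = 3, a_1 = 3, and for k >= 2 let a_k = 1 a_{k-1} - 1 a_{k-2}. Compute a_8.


Iterating the recurrence forward:
a_0 = 3
a_1 = 3
a_2 = 1*3 - 1*3 = 0
a_3 = 1*0 - 1*3 = -3
a_4 = 1*-3 - 1*0 = -3
a_5 = 1*-3 - 1*-3 = 0
a_6 = 1*0 - 1*-3 = 3
a_7 = 1*3 - 1*0 = 3
a_8 = 1*3 - 1*3 = 0
So a_8 = 0.

0


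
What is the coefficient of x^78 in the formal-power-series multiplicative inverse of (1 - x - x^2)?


Let the inverse be f(x) = sum_{k>=0} a_k x^k. From f(x) * (1 - x - x^2) = 1 and matching coefficients:
 x^0: a_0 = 1.
 x^1: a_1 - a_0 = 0, so a_1 = 1.
 x^k (k >= 2): a_k - a_{k-1} - a_{k-2} = 0, i.e. a_k = a_{k-1} + a_{k-2}.
This is the Fibonacci-type recurrence shifted so that a_0 = a_1 = 1.
Iterating: a_0=1, a_1=1, a_2=2, a_3=3, a_4=5, a_5=8, a_6=13, a_7=21, a_8=34, a_9=55, ...
a_78 = 14472334024676221.

14472334024676221


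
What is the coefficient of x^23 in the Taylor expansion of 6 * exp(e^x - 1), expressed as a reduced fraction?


exp(e^x - 1) = sum_{k>=0} Bell_k x^k / k!, where Bell_k is the k-th Bell number.
So the coefficient of x^23 is 6 * Bell_23 / 23!.
Computing: Bell_23 = 44152005855084346 and 23! = 25852016738884976640000, giving
6 * 44152005855084346/25852016738884976640000 = 22076002927542173/2154334728240414720000.

22076002927542173/2154334728240414720000


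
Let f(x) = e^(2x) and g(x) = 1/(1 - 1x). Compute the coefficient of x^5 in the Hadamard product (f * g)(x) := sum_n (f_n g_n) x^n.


Expanding: f_k = 2^k/k! (from e^(2x)) and g_k = 1^k (from 1/(1 - 1x)). So the Hadamard coefficient (f * g)_k = 2^k 1^k / k! = (2)^k / k!.
For k = 5: 2^5/5! = 32/120 = 4/15.

4/15


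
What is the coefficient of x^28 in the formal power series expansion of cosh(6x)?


The Maclaurin series is cosh(t) = sum_{m>=0} t^(2m) / (2m)!, so substituting t = 6x, only even powers of x are nonzero, with coefficient of x^(2m) equal to 6^(2m) / (2m)!.
For x^28 the coefficient is 6^28/28! = 6140942214464815497216/304888344611713860501504000000 = 114791256/5699209469078125.

114791256/5699209469078125


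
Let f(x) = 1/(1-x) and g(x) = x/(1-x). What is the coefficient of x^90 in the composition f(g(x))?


First simplify the composition: f(g(x)) = 1/(1 - x/(1-x)) = (1-x)/((1-x) - x) = (1-x)/(1-2x).
Now extract the coefficient. Write (1-x)/(1-2x) = 1/(1-2x) - x/(1-2x).
The coefficient of x^n in 1/(1-2x) is 2^n, and in x/(1-2x) is 2^(n-1) (for n >= 1).
So the coefficient of x^90 is 2^90 - 2^89 = 1237940039285380274899124224 - 618970019642690137449562112 = 618970019642690137449562112.

618970019642690137449562112


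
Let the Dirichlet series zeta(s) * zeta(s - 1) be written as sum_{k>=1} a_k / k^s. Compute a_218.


Convolution gives a_k = sum_{d | k} d * 1 = sum_{d | k} d = sigma(k), the sum of positive divisors of k.
For k = 218, the divisors are 1, 2, 109, 218, so
sigma(218) = 1 + 2 + 109 + 218 = 330.

330


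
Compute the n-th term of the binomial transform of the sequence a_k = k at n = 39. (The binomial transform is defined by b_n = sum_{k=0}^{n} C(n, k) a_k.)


With a_k = k, b_n = sum_{k=0}^{n} C(n, k) k. Using k * C(n, k) = n * C(n-1, k-1) gives b_n = n * sum_{k>=1} C(n-1, k-1) = n * 2^(n-1).
For n = 39: 39 * 2^38 = 39 * 274877906944 = 10720238370816.

10720238370816


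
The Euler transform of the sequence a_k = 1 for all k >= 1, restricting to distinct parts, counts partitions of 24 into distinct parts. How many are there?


Partitions of 24 into distinct parts can be computed via generating function.
Product (1+x)(1+x^2)(1+x^3)...
The coefficient of x^24 = 122

122


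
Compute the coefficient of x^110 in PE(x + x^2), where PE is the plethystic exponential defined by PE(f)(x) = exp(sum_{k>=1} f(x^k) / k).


With f(x) = x + x^2, the exponent is sum_{k>=1} (x^k + x^(2k)) / k = -ln(1 - x) - ln(1 - x^2). Exponentiating:
PE(x + x^2) = 1 / ((1 - x)(1 - x^2)).
This is the generating function for partitions of n into parts of size 1 or 2. The number of 2's can be any j in 0..55, and the rest are 1's, so
[x^110] = floor(110/2) + 1 = 56.

56


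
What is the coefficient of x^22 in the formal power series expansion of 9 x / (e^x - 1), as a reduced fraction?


The exponential generating function for Bernoulli numbers is
x / (e^x - 1) = sum_{k>=0} B_k x^k / k!.
So the coefficient of x^22 in 9 x / (e^x - 1) is 9 B_22 / 22!.
Computing: B_22 = 854513/138, 22! = 1124000727777607680000, giving
9 * 854513/138 / 1124000727777607680000 = 77683/1566788893265756160000.

77683/1566788893265756160000


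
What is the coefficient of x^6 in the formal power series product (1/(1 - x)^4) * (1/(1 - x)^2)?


Combine the factors: (1/(1 - x)^4) * (1/(1 - x)^2) = 1/(1 - x)^6.
Then use 1/(1 - x)^r = sum_{k>=0} C(k + r - 1, r - 1) x^k with r = 6 and k = 6:
C(11, 5) = 462.

462


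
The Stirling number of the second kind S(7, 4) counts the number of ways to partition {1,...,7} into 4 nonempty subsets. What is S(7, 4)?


Using the explicit formula S(n,k) = (1/k!) sum_{j=0}^{k} (-1)^(k-j) C(k,j) j^n:
S(7, 4) = 350
Equivalently, S(n,k) is n! times the coefficient of x^n in the EGF (e^x - 1)^k / k!.

350


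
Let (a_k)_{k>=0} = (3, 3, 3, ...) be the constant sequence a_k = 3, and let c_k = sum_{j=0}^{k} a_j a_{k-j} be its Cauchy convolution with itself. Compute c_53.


Since a_j = 3 for all j >= 0, the convolution sum becomes
c_k = sum_{j=0}^{k} 3 * 3 = 9 * (k + 1).
Equivalently, the generating function of (a_k) is 3/(1 - x) and its square is 9/(1 - x)^2 = sum_{k>=0} 9(k + 1) x^k.
For k = 53: 9 * 54 = 486.

486


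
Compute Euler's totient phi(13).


phi(n) counts integers in [1, n] coprime to n. Using the multiplicative formula phi(n) = n * prod_{p | n} (1 - 1/p):
13 = 13, so
phi(13) = 13 * (1 - 1/13) = 12.

12


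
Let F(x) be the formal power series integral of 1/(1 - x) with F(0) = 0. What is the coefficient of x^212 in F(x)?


1/(1 - x) = sum_{k>=0} x^k. Integrating termwise and using F(0) = 0 gives
F(x) = sum_{k>=0} x^(k+1) / (k+1) = sum_{m>=1} x^m / m = -ln(1 - x).
So the coefficient of x^212 is 1/212 = 1/212.

1/212


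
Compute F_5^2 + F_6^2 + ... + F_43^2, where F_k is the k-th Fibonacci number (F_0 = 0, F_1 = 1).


There is a standard identity sum_{k=0}^{N} F_k^2 = F_N * F_{N+1} (proved inductively from the telescoping relation F_k^2 = F_k F_{k+1} - F_{k-1} F_k). Then
sum_{k=5}^{43} F_k^2 = F_43 F_44 - F_4 F_5.
Computing: F_43 = 433494437, F_44 = 701408733, F_4 = 3, F_5 = 5.
Sum = 433494437 * 701408733 - 3 * 5 = 304056783818718306.

304056783818718306


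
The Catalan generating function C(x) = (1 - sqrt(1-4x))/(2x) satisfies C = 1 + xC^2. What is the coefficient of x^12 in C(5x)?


Substituting x -> 5x scales the n-th coefficient by 5^n, so [x^12] C(5x) = 5^12 * C_12.
C_12 = C(2*12, 12)/(13) = 2704156/13 = 208012.
So 5^12 * 208012 = 244140625 * 208012 = 50784179687500.

50784179687500


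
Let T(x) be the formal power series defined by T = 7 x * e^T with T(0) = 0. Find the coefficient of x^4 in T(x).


Apply the Lagrange inversion formula: if T = 7 x * phi(T) with phi(t) = e^t, then
[x^n] T = 7^n * (1/n) [t^(n-1)] phi(t)^n = 7^n * (1/n) [t^(n-1)] e^(n t) = 7^n * (1/n) * n^(n-1) / (n-1)! = 7^n * n^(n-1) / n!.
When c = 1 this is the Cayley count of rooted labeled trees on n vertices, divided by n!.
For n = 4: 7^4 * 4^3 / 4! = 2401 * 64/24 = 19208/3.

19208/3


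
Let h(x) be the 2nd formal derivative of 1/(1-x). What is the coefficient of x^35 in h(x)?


Differentiating 2 times: d^2/dx^2 [1/(1-x)] = 2!/(1-x)^3.
The expansion 1/(1-x)^3 = sum_{k>=0} C(k+2, 2) x^k, so the coefficient of x^n in 2!/(1-x)^3 is 2! * C(n+2, 2).
For n = 35: 2 * C(37, 2) = 2 * 666 = 1332

1332


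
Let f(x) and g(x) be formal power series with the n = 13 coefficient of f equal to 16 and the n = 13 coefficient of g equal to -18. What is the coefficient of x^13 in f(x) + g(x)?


Addition of formal power series is termwise.
The coefficient of x^13 in f + g = 16 + -18
= -2

-2


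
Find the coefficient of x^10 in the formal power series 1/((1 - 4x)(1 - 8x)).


By partial fractions or Cauchy convolution:
The coefficient equals sum_{k=0}^{10} 4^k * 8^(10-k).
= 2146435072

2146435072


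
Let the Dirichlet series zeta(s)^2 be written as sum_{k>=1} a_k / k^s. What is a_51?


The Dirichlet convolution of the constant function 1 with itself gives (1 * 1)(k) = sum_{d | k} 1 = d(k), the number of positive divisors of k.
Since zeta(s) = sum_{k>=1} 1/k^s, we have zeta(s)^2 = sum_{k>=1} d(k)/k^s, so a_k = d(k).
For k = 51: the divisors are 1, 3, 17, 51.
Count = 4.

4


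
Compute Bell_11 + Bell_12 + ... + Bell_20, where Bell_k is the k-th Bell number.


Recall Bell_k counts set partitions of a k-set (with Bell_0 = 1 by convention).
Bell_11 through Bell_20: 678570, 4213597, 27644437, 190899322, 1382958545, 10480142147, 82864869804, 682076806159, 5832742205057, 51724158235372
Sum = 678570 + 4213597 + 27644437 + 190899322 + 1382958545 + 10480142147 + 82864869804 + 682076806159 + 5832742205057 + 51724158235372 = 58333928653010.

58333928653010


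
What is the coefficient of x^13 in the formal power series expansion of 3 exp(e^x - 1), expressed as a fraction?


exp(e^x - 1) is the exponential generating function for the Bell numbers Bell_k: exp(e^x - 1) = sum_{k>=0} Bell_k x^k / k!.
So the coefficient of x^13 in 3 exp(e^x - 1) is 3 Bell_13 / 13!.
Computing: Bell_13 = 27644437 and 13! = 6227020800, giving
3 * 27644437/6227020800 = 27644437/2075673600.

27644437/2075673600


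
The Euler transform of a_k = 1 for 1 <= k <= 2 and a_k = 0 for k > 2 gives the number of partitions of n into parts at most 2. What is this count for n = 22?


Partitions of 22 into parts at most 2:
Using generating function (1-x)^(-1)(1-x^2)^(-1),
the coefficient of x^22 = 12

12


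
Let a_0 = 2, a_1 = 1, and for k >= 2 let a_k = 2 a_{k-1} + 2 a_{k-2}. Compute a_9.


Iterating the recurrence forward:
a_0 = 2
a_1 = 1
a_2 = 2*1 + 2*2 = 6
a_3 = 2*6 + 2*1 = 14
a_4 = 2*14 + 2*6 = 40
a_5 = 2*40 + 2*14 = 108
a_6 = 2*108 + 2*40 = 296
a_7 = 2*296 + 2*108 = 808
a_8 = 2*808 + 2*296 = 2208
a_9 = 2*2208 + 2*808 = 6032
So a_9 = 6032.

6032


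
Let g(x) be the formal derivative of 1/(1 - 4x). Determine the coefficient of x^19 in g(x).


Differentiate termwise: d/dx sum_{k>=0} 4^k x^k = sum_{k>=1} k 4^k x^(k-1) = sum_{j>=0} (j+1) 4^(j+1) x^j.
Equivalently, d/dx [1/(1 - 4x)] = 4/(1 - 4x)^2.
For j = 19: 20 * 4^20 = 20 * 1099511627776 = 21990232555520.

21990232555520


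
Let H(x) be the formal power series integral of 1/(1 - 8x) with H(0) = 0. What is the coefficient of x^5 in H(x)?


1/(1 - 8x) = sum_{k>=0} 8^k x^k. Integrating termwise with H(0) = 0:
H(x) = sum_{k>=0} 8^k x^(k+1) / (k+1) = sum_{m>=1} 8^(m-1) x^m / m.
For m = 5: 8^4/5 = 4096/5 = 4096/5.

4096/5


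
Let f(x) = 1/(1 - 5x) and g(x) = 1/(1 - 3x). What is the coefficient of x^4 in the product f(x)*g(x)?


The coefficient of x^n in f*g is the Cauchy product: sum_{k=0}^{n} a^k * b^(n-k).
With a=5, b=3, n=4:
sum_{k=0}^{4} 5^k * 3^(4-k)
= 1441

1441


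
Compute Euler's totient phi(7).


phi(n) counts integers in [1, n] coprime to n. Using the multiplicative formula phi(n) = n * prod_{p | n} (1 - 1/p):
7 = 7, so
phi(7) = 7 * (1 - 1/7) = 6.

6


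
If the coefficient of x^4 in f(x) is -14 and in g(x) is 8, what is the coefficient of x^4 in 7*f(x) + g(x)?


Scalar multiplication scales coefficients: 7 * -14 = -98.
Then add the g coefficient: -98 + 8
= -90

-90


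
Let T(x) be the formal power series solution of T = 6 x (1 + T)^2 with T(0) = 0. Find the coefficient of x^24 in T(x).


Apply the Lagrange inversion formula: if T = 6 x * phi(T) with phi(t) = (1 + t)^2, then [x^n] T = 6^n * (1/n) [t^(n-1)] phi(t)^n = 6^n * (1/n) [t^(n-1)] (1 + t)^(2n) = 6^n * (1/n) C(2n, n-1).
Using the identity C(2n, n-1) = C(2n, n) * n / (n+1), the unscaled factor equals C(2n, n) / (n+1) = C_n, the n-th Catalan number.
For n = 24: C_24 = C(48, 24) / 25 = 32247603683100/25 = 1289904147324.
With the 6^24 = 4738381338321616896 factor, the coefficient is 4738381338321616896 * 1289904147324 = 6112057739903699207511871586304.

6112057739903699207511871586304


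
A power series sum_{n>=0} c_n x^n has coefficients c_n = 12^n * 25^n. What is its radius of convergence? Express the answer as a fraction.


By the root test (Cauchy-Hadamard), the radius is R = 1 / limsup_n |c_n|^(1/n).
Here |c_n|^(1/n) = (12^n * 25^n)^(1/n) = 12 * 25 = 300 for all n.
So R = 1/300 = 1/300.

1/300


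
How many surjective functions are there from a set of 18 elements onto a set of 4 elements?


By inclusion-exclusion on which target elements are missed, the number of surjections from an n-set onto a k-set is
surj(n, k) = sum_{j=0}^{k} (-1)^j C(k, j) (k - j)^n.
Equivalently surj(n, k) = k! * S(n, k), where S(n, k) is the Stirling number of the second kind.
For n = 18, k = 4:
S(18, 4) = 2798806985, so
surj = 4! * 2798806985 = 24 * 2798806985 = 67171367640.

67171367640


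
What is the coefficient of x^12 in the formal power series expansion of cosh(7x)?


The Maclaurin series is cosh(t) = sum_{m>=0} t^(2m) / (2m)!, so substituting t = 7x, only even powers of x are nonzero, with coefficient of x^(2m) equal to 7^(2m) / (2m)!.
For x^12 the coefficient is 7^12/12! = 13841287201/479001600 = 1977326743/68428800.

1977326743/68428800


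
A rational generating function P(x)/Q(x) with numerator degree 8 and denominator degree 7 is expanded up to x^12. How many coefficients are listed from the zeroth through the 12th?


Expanding up to x^12 gives the coefficients for x^0, x^1, ..., x^12.
That is 12 + 1 = 13 coefficients in total.

13


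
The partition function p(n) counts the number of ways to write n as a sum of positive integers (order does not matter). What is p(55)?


Using the generating function prod_{k>=1} 1/(1-x^k), we compute p(55).
By dynamic programming over parts 1 through 55:
p(55) = 451276

451276


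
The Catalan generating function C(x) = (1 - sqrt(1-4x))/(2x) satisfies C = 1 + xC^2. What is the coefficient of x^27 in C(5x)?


Substituting x -> 5x scales the n-th coefficient by 5^n, so [x^27] C(5x) = 5^27 * C_27.
C_27 = C(2*27, 27)/(28) = 1946939425648112/28 = 69533550916004.
So 5^27 * 69533550916004 = 7450580596923828125 * 69533550916004 = 518065325289994478225708007812500.

518065325289994478225708007812500


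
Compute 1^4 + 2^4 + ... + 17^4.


This power sum has a closed form given by Faulhaber's formula
sum_{k=1}^{m} k^p = (1 / (p + 1)) * sum_{j=0}^{p} C(p + 1, j) B_j m^(p + 1 - j),
but for small m direct computation is fastest:
1 + 16 + 81 + 256 + 625 + 1296 + 2401 + 4096 + 6561 + 10000 + 14641 + 20736 + 28561 + 38416 + 50625 + 65536 + 83521 = 327369.

327369


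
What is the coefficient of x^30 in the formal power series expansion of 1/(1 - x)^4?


The negative binomial / multiset identity is
1/(1 - x)^r = sum_{k>=0} C(k + r - 1, r - 1) x^k.
Here r = 4 and k = 30, so the coefficient is
C(30 + 3, 3) = C(33, 3)
= 5456

5456


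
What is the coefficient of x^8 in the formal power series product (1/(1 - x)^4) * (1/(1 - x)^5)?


Combine the factors: (1/(1 - x)^4) * (1/(1 - x)^5) = 1/(1 - x)^9.
Then use 1/(1 - x)^r = sum_{k>=0} C(k + r - 1, r - 1) x^k with r = 9 and k = 8:
C(16, 8) = 12870.

12870


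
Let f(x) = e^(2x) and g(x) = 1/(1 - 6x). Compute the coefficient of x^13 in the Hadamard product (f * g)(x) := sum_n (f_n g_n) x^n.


Expanding: f_k = 2^k/k! (from e^(2x)) and g_k = 6^k (from 1/(1 - 6x)). So the Hadamard coefficient (f * g)_k = 2^k 6^k / k! = (12)^k / k!.
For k = 13: 12^13/13! = 106993205379072/6227020800 = 429981696/25025.

429981696/25025


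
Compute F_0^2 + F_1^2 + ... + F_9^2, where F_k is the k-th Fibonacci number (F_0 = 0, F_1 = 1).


There is a standard identity sum_{k=0}^{N} F_k^2 = F_N * F_{N+1} (proved inductively from the telescoping relation F_k^2 = F_k F_{k+1} - F_{k-1} F_k). Then
sum_{k=0}^{9} F_k^2 = F_9 F_10 - F_0 F_0.
Computing: F_9 = 34, F_10 = 55.
Sum = 34 * 55 = 1870.

1870


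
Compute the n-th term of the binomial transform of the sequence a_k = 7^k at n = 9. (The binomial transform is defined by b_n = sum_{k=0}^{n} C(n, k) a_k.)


With a_k = 7^k, b_n = sum_{k=0}^{n} C(n, k) 7^k = (1 + 7)^n by the binomial theorem.
For n = 9: (1 + 7)^9 = 8^9 = 134217728.

134217728


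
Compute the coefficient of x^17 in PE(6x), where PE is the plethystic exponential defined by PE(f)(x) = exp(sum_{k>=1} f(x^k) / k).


With f(x) = 6x, the exponent is sum_{k>=1} 6 x^k / k = 6 * (-ln(1 - x)). Exponentiating:
PE(6x) = exp(-6 ln(1 - x)) = 1/(1 - x)^6.
By the negative binomial expansion, [x^n] 1/(1 - x)^6 = C(n + 5, 5).
For n = 17: C(22, 5) = 26334.

26334


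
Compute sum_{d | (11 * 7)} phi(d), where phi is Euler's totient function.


First, 11 * 7 = 77. One classical identity is sum_{d | n} phi(d) = n (each k in [1, n] has a unique gcd with n, and among the k's with gcd(k, n) = n/d there are phi(d) of them). So the sum equals 77. We also verify directly:
Divisors of 77: 1, 7, 11, 77.
phi values: 1, 6, 10, 60.
Sum = 77.

77


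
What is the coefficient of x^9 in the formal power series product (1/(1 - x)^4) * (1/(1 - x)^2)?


Combine the factors: (1/(1 - x)^4) * (1/(1 - x)^2) = 1/(1 - x)^6.
Then use 1/(1 - x)^r = sum_{k>=0} C(k + r - 1, r - 1) x^k with r = 6 and k = 9:
C(14, 5) = 2002.

2002


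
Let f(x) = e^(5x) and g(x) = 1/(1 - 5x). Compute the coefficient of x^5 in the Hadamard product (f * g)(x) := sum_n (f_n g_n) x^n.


Expanding: f_k = 5^k/k! (from e^(5x)) and g_k = 5^k (from 1/(1 - 5x)). So the Hadamard coefficient (f * g)_k = 5^k 5^k / k! = (25)^k / k!.
For k = 5: 25^5/5! = 9765625/120 = 1953125/24.

1953125/24


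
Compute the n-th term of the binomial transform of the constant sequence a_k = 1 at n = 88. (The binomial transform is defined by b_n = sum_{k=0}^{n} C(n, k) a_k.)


With a_k = 1 for all k, b_n = sum_{k=0}^{n} C(n, k) = 2^n by the binomial theorem.
For n = 88: 2^88 = 309485009821345068724781056.

309485009821345068724781056


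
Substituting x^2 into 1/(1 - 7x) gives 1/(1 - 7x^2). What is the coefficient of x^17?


Since 1/(1 - 7x^2) only has even powers of x,
the coefficient of x^17 (odd) is 0.

0


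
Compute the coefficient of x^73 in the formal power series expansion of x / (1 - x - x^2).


Let f(x) = sum_{k>=0} a_k x^k. Multiplying f(x) * (1 - x - x^2) = x and matching coefficients gives a_0 = 0, a_1 = 1, and a_k = a_{k-1} + a_{k-2} for k >= 2. These are the Fibonacci numbers F_k.
Iterating from F_0 = 0, F_1 = 1:
F_0=0, F_1=1, F_2=1, F_3=2, F_4=3, F_5=5, F_6=8, F_7=13, F_8=21, F_9=34, ...
F_73 = 806515533049393.

806515533049393


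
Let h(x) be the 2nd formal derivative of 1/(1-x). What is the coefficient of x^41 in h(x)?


Differentiating 2 times: d^2/dx^2 [1/(1-x)] = 2!/(1-x)^3.
The expansion 1/(1-x)^3 = sum_{k>=0} C(k+2, 2) x^k, so the coefficient of x^n in 2!/(1-x)^3 is 2! * C(n+2, 2).
For n = 41: 2 * C(43, 2) = 2 * 903 = 1806

1806


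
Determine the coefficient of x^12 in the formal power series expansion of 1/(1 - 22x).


The geometric series identity gives 1/(1 - c x) = sum_{k>=0} c^k x^k, so the coefficient of x^k is c^k.
Here c = 22 and k = 12.
Computing: 22^12 = 12855002631049216

12855002631049216


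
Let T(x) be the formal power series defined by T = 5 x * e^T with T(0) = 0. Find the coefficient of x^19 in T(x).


Apply the Lagrange inversion formula: if T = 5 x * phi(T) with phi(t) = e^t, then
[x^n] T = 5^n * (1/n) [t^(n-1)] phi(t)^n = 5^n * (1/n) [t^(n-1)] e^(n t) = 5^n * (1/n) * n^(n-1) / (n-1)! = 5^n * n^(n-1) / n!.
When c = 1 this is the Cayley count of rooted labeled trees on n vertices, divided by n!.
For n = 19: 5^19 * 19^18 / 19! = 19073486328125 * 104127350297911241532841/121645100408832000 = 836240670438354825735321044921875/51218989645824.

836240670438354825735321044921875/51218989645824


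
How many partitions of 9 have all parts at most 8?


Using the generating function (1-x)^(-1)(1-x^2)^(-1)...(1-x^8)^(-1),
the coefficient of x^9 counts these restricted partitions.
Result = 29

29


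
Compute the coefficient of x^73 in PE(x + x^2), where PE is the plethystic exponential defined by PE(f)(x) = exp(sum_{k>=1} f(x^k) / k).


With f(x) = x + x^2, the exponent is sum_{k>=1} (x^k + x^(2k)) / k = -ln(1 - x) - ln(1 - x^2). Exponentiating:
PE(x + x^2) = 1 / ((1 - x)(1 - x^2)).
This is the generating function for partitions of n into parts of size 1 or 2. The number of 2's can be any j in 0..36, and the rest are 1's, so
[x^73] = floor(73/2) + 1 = 37.

37


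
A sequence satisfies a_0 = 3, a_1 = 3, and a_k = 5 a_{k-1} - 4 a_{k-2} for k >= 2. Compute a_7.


The characteristic equation is t^2 - 5 t + 4 = 0, with roots r_1 = 4 and r_2 = 1 (so c_1 = r_1 + r_2, c_2 = -r_1 r_2 as required).
One can use the closed form a_n = A r_1^n + B r_2^n, but direct iteration is more reliable:
a_0 = 3, a_1 = 3, a_2 = 3, a_3 = 3, a_4 = 3, a_5 = 3, a_6 = 3, a_7 = 3.
So a_7 = 3.

3


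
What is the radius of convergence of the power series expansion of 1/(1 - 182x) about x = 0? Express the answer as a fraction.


Expanding 1/(1 - 182x) = sum_{k>=0} 182^k x^k, the series converges when |182x| < 1, i.e., |x| < 1/182.
So the radius of convergence is 1/182 = 1/182.

1/182


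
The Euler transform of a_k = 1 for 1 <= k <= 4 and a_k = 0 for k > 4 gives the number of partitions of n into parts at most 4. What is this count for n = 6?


Partitions of 6 into parts at most 4:
Using generating function (1-x)^(-1)(1-x^2)^(-1)...(1-x^4)^(-1),
the coefficient of x^6 = 9

9


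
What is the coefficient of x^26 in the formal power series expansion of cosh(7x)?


The Maclaurin series is cosh(t) = sum_{m>=0} t^(2m) / (2m)!, so substituting t = 7x, only even powers of x are nonzero, with coefficient of x^(2m) equal to 7^(2m) / (2m)!.
For x^26 the coefficient is 7^26/26! = 9387480337647754305649/403291461126605635584000000 = 27368747340080916343/1175776854596517888000000.

27368747340080916343/1175776854596517888000000


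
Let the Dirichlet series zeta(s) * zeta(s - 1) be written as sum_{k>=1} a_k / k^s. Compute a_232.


Convolution gives a_k = sum_{d | k} d * 1 = sum_{d | k} d = sigma(k), the sum of positive divisors of k.
For k = 232, the divisors are 1, 2, 4, 8, 29, 58, 116, 232, so
sigma(232) = 1 + 2 + 4 + 8 + 29 + 58 + 116 + 232 = 450.

450


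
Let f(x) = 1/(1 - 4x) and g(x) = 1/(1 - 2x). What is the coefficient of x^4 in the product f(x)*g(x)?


The coefficient of x^n in f*g is the Cauchy product: sum_{k=0}^{n} a^k * b^(n-k).
With a=4, b=2, n=4:
sum_{k=0}^{4} 4^k * 2^(4-k)
= 496

496


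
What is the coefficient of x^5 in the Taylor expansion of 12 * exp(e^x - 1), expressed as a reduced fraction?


exp(e^x - 1) = sum_{k>=0} Bell_k x^k / k!, where Bell_k is the k-th Bell number.
So the coefficient of x^5 is 12 * Bell_5 / 5!.
Computing: Bell_5 = 52 and 5! = 120, giving
12 * 52/120 = 26/5.

26/5


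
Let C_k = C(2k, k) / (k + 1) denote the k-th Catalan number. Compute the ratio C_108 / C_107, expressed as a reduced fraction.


Using C_k = (2k)! / (k! (k+1)!), the ratio C_{k+1}/C_k simplifies to
C_{k+1}/C_k = [(2k+2)! / ((k+1)! (k+2)!)] * [k! (k+1)! / (2k)!]
 = (2k+2)(2k+1) / ((k+1)(k+2)) = 2(2k+1) / (k+2).
For k = 107: 2(2*107 + 1) / (107 + 2) = 430/109 = 430/109.

430/109


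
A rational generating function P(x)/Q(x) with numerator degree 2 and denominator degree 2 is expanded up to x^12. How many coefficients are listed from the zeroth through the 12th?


Expanding up to x^12 gives the coefficients for x^0, x^1, ..., x^12.
That is 12 + 1 = 13 coefficients in total.

13


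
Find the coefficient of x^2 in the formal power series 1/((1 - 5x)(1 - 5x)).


By partial fractions or Cauchy convolution:
The coefficient equals sum_{k=0}^{2} 5^k * 5^(2-k).
= 75

75


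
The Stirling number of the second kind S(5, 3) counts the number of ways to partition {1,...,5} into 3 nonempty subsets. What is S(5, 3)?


Using the explicit formula S(n,k) = (1/k!) sum_{j=0}^{k} (-1)^(k-j) C(k,j) j^n:
S(5, 3) = 25
Equivalently, S(n,k) is n! times the coefficient of x^n in the EGF (e^x - 1)^k / k!.

25


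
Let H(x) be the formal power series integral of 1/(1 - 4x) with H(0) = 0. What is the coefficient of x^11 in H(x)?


1/(1 - 4x) = sum_{k>=0} 4^k x^k. Integrating termwise with H(0) = 0:
H(x) = sum_{k>=0} 4^k x^(k+1) / (k+1) = sum_{m>=1} 4^(m-1) x^m / m.
For m = 11: 4^10/11 = 1048576/11 = 1048576/11.

1048576/11


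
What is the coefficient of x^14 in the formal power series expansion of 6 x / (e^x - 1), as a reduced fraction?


The exponential generating function for Bernoulli numbers is
x / (e^x - 1) = sum_{k>=0} B_k x^k / k!.
So the coefficient of x^14 in 6 x / (e^x - 1) is 6 B_14 / 14!.
Computing: B_14 = 7/6, 14! = 87178291200, giving
6 * 7/6 / 87178291200 = 1/12454041600.

1/12454041600


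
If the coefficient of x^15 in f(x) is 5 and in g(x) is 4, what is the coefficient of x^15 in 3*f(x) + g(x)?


Scalar multiplication scales coefficients: 3 * 5 = 15.
Then add the g coefficient: 15 + 4
= 19

19


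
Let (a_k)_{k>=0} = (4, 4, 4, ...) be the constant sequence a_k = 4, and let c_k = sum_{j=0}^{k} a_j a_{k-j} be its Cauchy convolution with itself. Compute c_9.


Since a_j = 4 for all j >= 0, the convolution sum becomes
c_k = sum_{j=0}^{k} 4 * 4 = 16 * (k + 1).
Equivalently, the generating function of (a_k) is 4/(1 - x) and its square is 16/(1 - x)^2 = sum_{k>=0} 16(k + 1) x^k.
For k = 9: 16 * 10 = 160.

160


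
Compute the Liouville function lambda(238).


The Liouville function is lambda(k) = (-1)^Omega(k), where Omega(k) counts the prime factors of k with multiplicity.
Factoring: 238 = 2 * 7 * 17, so Omega(238) = 3.
lambda(238) = (-1)^3 = -1.

-1


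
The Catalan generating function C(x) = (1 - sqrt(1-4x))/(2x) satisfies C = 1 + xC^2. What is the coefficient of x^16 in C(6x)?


Substituting x -> 6x scales the n-th coefficient by 6^n, so [x^16] C(6x) = 6^16 * C_16.
C_16 = C(2*16, 16)/(17) = 601080390/17 = 35357670.
So 6^16 * 35357670 = 2821109907456 * 35357670 = 99747873141559787520.

99747873141559787520


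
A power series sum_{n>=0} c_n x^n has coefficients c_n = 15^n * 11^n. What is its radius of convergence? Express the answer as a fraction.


By the root test (Cauchy-Hadamard), the radius is R = 1 / limsup_n |c_n|^(1/n).
Here |c_n|^(1/n) = (15^n * 11^n)^(1/n) = 15 * 11 = 165 for all n.
So R = 1/165 = 1/165.

1/165


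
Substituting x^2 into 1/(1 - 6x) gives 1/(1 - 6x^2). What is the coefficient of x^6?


The coefficient of x^(2m) in 1/(1 - 6x^2) is 6^m.
With n = 6 = 2*3, the coefficient is 6^3 = 216.

216


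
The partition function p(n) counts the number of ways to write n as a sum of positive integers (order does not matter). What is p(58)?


Using the generating function prod_{k>=1} 1/(1-x^k), we compute p(58).
By dynamic programming over parts 1 through 58:
p(58) = 715220

715220


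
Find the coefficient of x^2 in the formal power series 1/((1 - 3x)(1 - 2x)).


By partial fractions or Cauchy convolution:
The coefficient equals sum_{k=0}^{2} 3^k * 2^(2-k).
= 19

19


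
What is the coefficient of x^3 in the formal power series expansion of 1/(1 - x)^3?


The expansion 1/(1 - x)^r = sum_{k>=0} C(k + r - 1, r - 1) x^k follows from the multiset / negative-binomial theorem (or from repeated differentiation of the geometric series).
For r = 3 and k = 3:
C(5, 2) = 120 / (2 * 6) = 10.

10


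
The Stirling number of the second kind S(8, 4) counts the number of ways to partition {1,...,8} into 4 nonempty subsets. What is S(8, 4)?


Using the explicit formula S(n,k) = (1/k!) sum_{j=0}^{k} (-1)^(k-j) C(k,j) j^n:
S(8, 4) = 1701
Equivalently, S(n,k) is n! times the coefficient of x^n in the EGF (e^x - 1)^k / k!.

1701


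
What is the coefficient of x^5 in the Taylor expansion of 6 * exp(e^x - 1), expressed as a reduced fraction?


exp(e^x - 1) = sum_{k>=0} Bell_k x^k / k!, where Bell_k is the k-th Bell number.
So the coefficient of x^5 is 6 * Bell_5 / 5!.
Computing: Bell_5 = 52 and 5! = 120, giving
6 * 52/120 = 13/5.

13/5


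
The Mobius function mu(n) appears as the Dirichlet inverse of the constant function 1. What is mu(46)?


46 = 2 * 23 (all distinct primes).
mu(46) = (-1)^2 = 1

1


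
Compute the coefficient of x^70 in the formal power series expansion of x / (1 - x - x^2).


Let f(x) = sum_{k>=0} a_k x^k. Multiplying f(x) * (1 - x - x^2) = x and matching coefficients gives a_0 = 0, a_1 = 1, and a_k = a_{k-1} + a_{k-2} for k >= 2. These are the Fibonacci numbers F_k.
Iterating from F_0 = 0, F_1 = 1:
F_0=0, F_1=1, F_2=1, F_3=2, F_4=3, F_5=5, F_6=8, F_7=13, F_8=21, F_9=34, ...
F_70 = 190392490709135.

190392490709135


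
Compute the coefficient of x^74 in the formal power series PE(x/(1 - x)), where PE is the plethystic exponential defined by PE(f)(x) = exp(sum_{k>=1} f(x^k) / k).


For f(x) = x/(1 - x) we have
sum_{k>=1} f(x^k) / k = sum_{k>=1} (1/k) * x^k / (1 - x^k) = sum_{k, m >= 1} x^(k m) / k,
which after exponentiating simplifies to
PE(x/(1 - x)) = prod_{k>=1} 1 / (1 - x^k).
This is the generating function for the partition function p(n), so the coefficient of x^74 is p(74).
Computing p(74) by dynamic programming over parts 1, 2, ..., 74: p(74) = 7089500.

7089500


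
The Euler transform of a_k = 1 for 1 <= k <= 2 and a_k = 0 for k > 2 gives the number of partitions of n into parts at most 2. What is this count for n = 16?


Partitions of 16 into parts at most 2:
Using generating function (1-x)^(-1)(1-x^2)^(-1),
the coefficient of x^16 = 9

9


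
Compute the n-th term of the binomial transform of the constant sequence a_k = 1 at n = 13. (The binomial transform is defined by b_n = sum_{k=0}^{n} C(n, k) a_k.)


With a_k = 1 for all k, b_n = sum_{k=0}^{n} C(n, k) = 2^n by the binomial theorem.
For n = 13: 2^13 = 8192.

8192


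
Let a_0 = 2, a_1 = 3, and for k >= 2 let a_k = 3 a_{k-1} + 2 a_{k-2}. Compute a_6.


Iterating the recurrence forward:
a_0 = 2
a_1 = 3
a_2 = 3*3 + 2*2 = 13
a_3 = 3*13 + 2*3 = 45
a_4 = 3*45 + 2*13 = 161
a_5 = 3*161 + 2*45 = 573
a_6 = 3*573 + 2*161 = 2041
So a_6 = 2041.

2041


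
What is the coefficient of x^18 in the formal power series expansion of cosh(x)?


The Maclaurin series is cosh(t) = sum_{m>=0} t^(2m) / (2m)!, so substituting t = x, only even powers of x are nonzero, with coefficient of x^(2m) equal to 1 / (2m)!.
For x^18 the coefficient is 1/18! = 1/6402373705728000 = 1/6402373705728000.

1/6402373705728000


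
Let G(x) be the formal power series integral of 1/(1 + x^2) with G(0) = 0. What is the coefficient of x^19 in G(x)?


1/(1 + x^2) = sum_{j>=0} (-1)^j x^(2j). Integrating termwise with G(0) = 0:
G(x) = sum_{j>=0} (-1)^j x^(2j+1) / (2j+1) = arctan(x).
Only odd powers are nonzero. For x^19 write 19 = 2*9 + 1, giving
(-1)^9 / 19 = -1/19 = -1/19.

-1/19


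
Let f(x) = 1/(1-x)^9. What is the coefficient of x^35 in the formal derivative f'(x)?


Differentiate: d/dx [ 1/(1-x)^r ] = r / (1-x)^(r+1).
Here r = 9, so f'(x) = 9 / (1-x)^10.
The expansion of 1/(1-x)^(r+1) has coefficient of x^n equal to C(n+r, r).
So the coefficient of x^35 in f'(x) is
9 * C(44, 9) = 9 * 708930508 = 6380374572

6380374572


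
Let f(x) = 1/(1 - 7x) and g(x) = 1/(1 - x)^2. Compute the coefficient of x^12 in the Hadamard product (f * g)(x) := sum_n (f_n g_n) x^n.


f has coefficients f_k = 7^k. For g = 1/(1 - x)^2 the coefficient is g_k = C(k + 1, 1) = k + 1. The Hadamard coefficient is (f * g)_k = 7^k * (k + 1).
For k = 12: 7^12 * 13 = 13841287201 * 13 = 179936733613.

179936733613


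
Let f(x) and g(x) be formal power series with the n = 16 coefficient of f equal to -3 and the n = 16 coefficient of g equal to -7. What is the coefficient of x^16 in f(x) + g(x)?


Addition of formal power series is termwise.
The coefficient of x^16 in f + g = -3 + -7
= -10

-10


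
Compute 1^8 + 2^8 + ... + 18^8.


This power sum has a closed form given by Faulhaber's formula
sum_{k=1}^{m} k^p = (1 / (p + 1)) * sum_{j=0}^{p} C(p + 1, j) B_j m^(p + 1 - j),
but for small m direct computation is fastest:
1 + 256 + 6561 + 65536 + 390625 + 1679616 + 5764801 + 16777216 + 43046721 + 100000000 + 214358881 + 429981696 + 815730721 + 1475789056 + 2562890625 + 4294967296 + 6975757441 + 11019960576 = 27957167625.

27957167625


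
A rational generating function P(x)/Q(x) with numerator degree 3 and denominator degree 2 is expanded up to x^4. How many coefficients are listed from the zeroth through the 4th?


Expanding up to x^4 gives the coefficients for x^0, x^1, ..., x^4.
That is 4 + 1 = 5 coefficients in total.

5


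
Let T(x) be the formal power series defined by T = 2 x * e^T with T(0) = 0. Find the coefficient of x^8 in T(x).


Apply the Lagrange inversion formula: if T = 2 x * phi(T) with phi(t) = e^t, then
[x^n] T = 2^n * (1/n) [t^(n-1)] phi(t)^n = 2^n * (1/n) [t^(n-1)] e^(n t) = 2^n * (1/n) * n^(n-1) / (n-1)! = 2^n * n^(n-1) / n!.
When c = 1 this is the Cayley count of rooted labeled trees on n vertices, divided by n!.
For n = 8: 2^8 * 8^7 / 8! = 256 * 2097152/40320 = 4194304/315.

4194304/315


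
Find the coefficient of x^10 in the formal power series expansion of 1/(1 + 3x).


Write 1/(1 + c x) = 1/(1 - (-c) x) and apply the geometric-series identity
1/(1 - y) = sum_{k>=0} y^k to get 1/(1 + c x) = sum_{k>=0} (-c)^k x^k.
So the coefficient of x^k is (-c)^k = (-1)^k * c^k.
Here c = 3 and k = 10:
(-3)^10 = 1 * 59049 = 59049

59049


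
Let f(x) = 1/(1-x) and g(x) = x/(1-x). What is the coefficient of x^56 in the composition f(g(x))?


First simplify the composition: f(g(x)) = 1/(1 - x/(1-x)) = (1-x)/((1-x) - x) = (1-x)/(1-2x).
Now extract the coefficient. Write (1-x)/(1-2x) = 1/(1-2x) - x/(1-2x).
The coefficient of x^n in 1/(1-2x) is 2^n, and in x/(1-2x) is 2^(n-1) (for n >= 1).
So the coefficient of x^56 is 2^56 - 2^55 = 72057594037927936 - 36028797018963968 = 36028797018963968.

36028797018963968


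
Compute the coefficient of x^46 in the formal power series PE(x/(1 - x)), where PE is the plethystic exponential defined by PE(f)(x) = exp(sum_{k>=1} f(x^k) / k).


For f(x) = x/(1 - x) we have
sum_{k>=1} f(x^k) / k = sum_{k>=1} (1/k) * x^k / (1 - x^k) = sum_{k, m >= 1} x^(k m) / k,
which after exponentiating simplifies to
PE(x/(1 - x)) = prod_{k>=1} 1 / (1 - x^k).
This is the generating function for the partition function p(n), so the coefficient of x^46 is p(46).
Computing p(46) by dynamic programming over parts 1, 2, ..., 46: p(46) = 105558.

105558


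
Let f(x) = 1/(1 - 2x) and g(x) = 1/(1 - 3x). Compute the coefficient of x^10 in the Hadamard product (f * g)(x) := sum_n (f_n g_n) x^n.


f has coefficients f_k = 2^k and g has coefficients g_k = 3^k, so the Hadamard product has coefficient (f*g)_k = 2^k * 3^k = 6^k.
For k = 10: 6^10 = 60466176.

60466176


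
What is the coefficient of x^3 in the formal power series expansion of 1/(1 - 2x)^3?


The general identity 1/(1 - c x)^r = sum_{k>=0} c^k C(k + r - 1, r - 1) x^k follows by substituting y = c x into 1/(1 - y)^r = sum_{k>=0} C(k + r - 1, r - 1) y^k.
For c = 2, r = 3, k = 3:
2^3 * C(5, 2) = 8 * 10 = 80.

80


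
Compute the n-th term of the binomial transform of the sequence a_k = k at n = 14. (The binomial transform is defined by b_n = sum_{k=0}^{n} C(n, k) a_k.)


With a_k = k, b_n = sum_{k=0}^{n} C(n, k) k. Using k * C(n, k) = n * C(n-1, k-1) gives b_n = n * sum_{k>=1} C(n-1, k-1) = n * 2^(n-1).
For n = 14: 14 * 2^13 = 14 * 8192 = 114688.

114688


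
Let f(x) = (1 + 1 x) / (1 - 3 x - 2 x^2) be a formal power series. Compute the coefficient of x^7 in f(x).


Write f(x) = sum_{k>=0} a_k x^k. Multiplying both sides by 1 - 3 x - 2 x^2 gives
(1 - 3 x - 2 x^2) sum_{k>=0} a_k x^k = 1 + 1 x.
Matching coefficients:
 x^0: a_0 = 1
 x^1: a_1 - 3 a_0 = 1  =>  a_1 = 3*1 + 1 = 4
 x^k (k >= 2): a_k = 3 a_{k-1} + 2 a_{k-2}.
Iterating: a_2 = 14, a_3 = 50, a_4 = 178, a_5 = 634, a_6 = 2258, a_7 = 8042.
So the coefficient of x^7 is 8042.

8042


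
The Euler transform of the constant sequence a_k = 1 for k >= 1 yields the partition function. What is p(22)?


The Euler transform converts the sequence a_k = 1 into the number of integer partitions.
Using the recurrence or dynamic programming:
p(22) = 1002

1002


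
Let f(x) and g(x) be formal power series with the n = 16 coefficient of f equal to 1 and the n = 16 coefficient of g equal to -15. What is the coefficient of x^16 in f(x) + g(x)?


Addition of formal power series is termwise.
The coefficient of x^16 in f + g = 1 + -15
= -14

-14


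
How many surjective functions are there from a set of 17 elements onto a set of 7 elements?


By inclusion-exclusion on which target elements are missed, the number of surjections from an n-set onto a k-set is
surj(n, k) = sum_{j=0}^{k} (-1)^j C(k, j) (k - j)^n.
Equivalently surj(n, k) = k! * S(n, k), where S(n, k) is the Stirling number of the second kind.
For n = 17, k = 7:
S(17, 7) = 25708104786, so
surj = 7! * 25708104786 = 5040 * 25708104786 = 129568848121440.

129568848121440
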